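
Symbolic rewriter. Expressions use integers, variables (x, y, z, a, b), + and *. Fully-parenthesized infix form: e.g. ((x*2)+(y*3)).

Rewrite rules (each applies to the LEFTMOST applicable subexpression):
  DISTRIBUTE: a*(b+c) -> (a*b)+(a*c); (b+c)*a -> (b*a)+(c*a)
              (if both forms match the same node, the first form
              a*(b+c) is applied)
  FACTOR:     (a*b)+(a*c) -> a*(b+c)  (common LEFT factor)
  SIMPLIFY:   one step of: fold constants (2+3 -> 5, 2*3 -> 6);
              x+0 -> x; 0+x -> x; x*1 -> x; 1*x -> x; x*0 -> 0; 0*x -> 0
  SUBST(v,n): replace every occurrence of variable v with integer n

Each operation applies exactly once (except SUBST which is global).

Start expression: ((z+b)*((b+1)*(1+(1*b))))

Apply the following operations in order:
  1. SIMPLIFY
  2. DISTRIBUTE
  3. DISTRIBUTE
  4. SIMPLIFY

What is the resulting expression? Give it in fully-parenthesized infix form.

Answer: ((z*((b+1)+((b+1)*b)))+(b*((b+1)*(1+b))))

Derivation:
Start: ((z+b)*((b+1)*(1+(1*b))))
Apply SIMPLIFY at RRR (target: (1*b)): ((z+b)*((b+1)*(1+(1*b)))) -> ((z+b)*((b+1)*(1+b)))
Apply DISTRIBUTE at root (target: ((z+b)*((b+1)*(1+b)))): ((z+b)*((b+1)*(1+b))) -> ((z*((b+1)*(1+b)))+(b*((b+1)*(1+b))))
Apply DISTRIBUTE at LR (target: ((b+1)*(1+b))): ((z*((b+1)*(1+b)))+(b*((b+1)*(1+b)))) -> ((z*(((b+1)*1)+((b+1)*b)))+(b*((b+1)*(1+b))))
Apply SIMPLIFY at LRL (target: ((b+1)*1)): ((z*(((b+1)*1)+((b+1)*b)))+(b*((b+1)*(1+b)))) -> ((z*((b+1)+((b+1)*b)))+(b*((b+1)*(1+b))))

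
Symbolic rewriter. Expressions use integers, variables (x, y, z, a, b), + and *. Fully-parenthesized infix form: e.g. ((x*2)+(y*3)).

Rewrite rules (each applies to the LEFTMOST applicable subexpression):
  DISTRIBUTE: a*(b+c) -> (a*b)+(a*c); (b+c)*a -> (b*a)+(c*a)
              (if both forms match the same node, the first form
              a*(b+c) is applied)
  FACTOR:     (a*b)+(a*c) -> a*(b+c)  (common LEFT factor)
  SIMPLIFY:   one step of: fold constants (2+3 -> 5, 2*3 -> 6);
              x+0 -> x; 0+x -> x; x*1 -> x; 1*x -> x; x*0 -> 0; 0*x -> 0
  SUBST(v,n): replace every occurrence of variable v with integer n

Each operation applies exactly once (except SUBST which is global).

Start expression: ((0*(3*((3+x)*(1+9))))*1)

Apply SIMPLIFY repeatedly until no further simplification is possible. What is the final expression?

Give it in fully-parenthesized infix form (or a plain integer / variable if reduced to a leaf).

Answer: 0

Derivation:
Start: ((0*(3*((3+x)*(1+9))))*1)
Step 1: at root: ((0*(3*((3+x)*(1+9))))*1) -> (0*(3*((3+x)*(1+9)))); overall: ((0*(3*((3+x)*(1+9))))*1) -> (0*(3*((3+x)*(1+9))))
Step 2: at root: (0*(3*((3+x)*(1+9)))) -> 0; overall: (0*(3*((3+x)*(1+9)))) -> 0
Fixed point: 0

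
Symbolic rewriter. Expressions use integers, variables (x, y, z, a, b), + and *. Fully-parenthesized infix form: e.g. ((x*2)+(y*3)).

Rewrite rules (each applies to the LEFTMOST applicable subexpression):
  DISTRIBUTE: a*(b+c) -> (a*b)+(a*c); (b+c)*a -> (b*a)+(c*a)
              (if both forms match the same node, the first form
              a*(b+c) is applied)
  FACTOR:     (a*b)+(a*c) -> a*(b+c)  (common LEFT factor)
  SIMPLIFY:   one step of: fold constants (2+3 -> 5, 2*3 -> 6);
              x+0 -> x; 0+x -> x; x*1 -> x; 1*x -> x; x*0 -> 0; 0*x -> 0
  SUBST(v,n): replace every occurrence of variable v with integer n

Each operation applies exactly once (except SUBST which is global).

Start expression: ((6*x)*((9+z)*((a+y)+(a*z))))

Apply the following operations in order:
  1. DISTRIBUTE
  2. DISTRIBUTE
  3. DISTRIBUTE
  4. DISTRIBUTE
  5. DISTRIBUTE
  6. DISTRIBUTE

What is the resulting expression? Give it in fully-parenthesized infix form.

Answer: (((((6*x)*(9*a))+((6*x)*(z*a)))+((6*x)*((9+z)*y)))+((6*x)*((9+z)*(a*z))))

Derivation:
Start: ((6*x)*((9+z)*((a+y)+(a*z))))
Apply DISTRIBUTE at R (target: ((9+z)*((a+y)+(a*z)))): ((6*x)*((9+z)*((a+y)+(a*z)))) -> ((6*x)*(((9+z)*(a+y))+((9+z)*(a*z))))
Apply DISTRIBUTE at root (target: ((6*x)*(((9+z)*(a+y))+((9+z)*(a*z))))): ((6*x)*(((9+z)*(a+y))+((9+z)*(a*z)))) -> (((6*x)*((9+z)*(a+y)))+((6*x)*((9+z)*(a*z))))
Apply DISTRIBUTE at LR (target: ((9+z)*(a+y))): (((6*x)*((9+z)*(a+y)))+((6*x)*((9+z)*(a*z)))) -> (((6*x)*(((9+z)*a)+((9+z)*y)))+((6*x)*((9+z)*(a*z))))
Apply DISTRIBUTE at L (target: ((6*x)*(((9+z)*a)+((9+z)*y)))): (((6*x)*(((9+z)*a)+((9+z)*y)))+((6*x)*((9+z)*(a*z)))) -> ((((6*x)*((9+z)*a))+((6*x)*((9+z)*y)))+((6*x)*((9+z)*(a*z))))
Apply DISTRIBUTE at LLR (target: ((9+z)*a)): ((((6*x)*((9+z)*a))+((6*x)*((9+z)*y)))+((6*x)*((9+z)*(a*z)))) -> ((((6*x)*((9*a)+(z*a)))+((6*x)*((9+z)*y)))+((6*x)*((9+z)*(a*z))))
Apply DISTRIBUTE at LL (target: ((6*x)*((9*a)+(z*a)))): ((((6*x)*((9*a)+(z*a)))+((6*x)*((9+z)*y)))+((6*x)*((9+z)*(a*z)))) -> (((((6*x)*(9*a))+((6*x)*(z*a)))+((6*x)*((9+z)*y)))+((6*x)*((9+z)*(a*z))))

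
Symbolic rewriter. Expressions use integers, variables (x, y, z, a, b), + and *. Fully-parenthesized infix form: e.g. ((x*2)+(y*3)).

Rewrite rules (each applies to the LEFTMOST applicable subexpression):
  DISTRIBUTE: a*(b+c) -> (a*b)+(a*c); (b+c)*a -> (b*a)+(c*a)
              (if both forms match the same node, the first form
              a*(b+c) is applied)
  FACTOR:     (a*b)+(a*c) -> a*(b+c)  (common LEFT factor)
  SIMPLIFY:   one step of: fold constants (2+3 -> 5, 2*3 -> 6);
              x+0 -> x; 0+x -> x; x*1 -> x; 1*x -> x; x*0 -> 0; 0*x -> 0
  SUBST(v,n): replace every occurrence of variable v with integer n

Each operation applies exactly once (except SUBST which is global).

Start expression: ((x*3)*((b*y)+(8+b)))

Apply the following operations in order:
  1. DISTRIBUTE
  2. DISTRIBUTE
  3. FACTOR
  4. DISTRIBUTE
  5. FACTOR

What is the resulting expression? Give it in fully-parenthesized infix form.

Start: ((x*3)*((b*y)+(8+b)))
Apply DISTRIBUTE at root (target: ((x*3)*((b*y)+(8+b)))): ((x*3)*((b*y)+(8+b))) -> (((x*3)*(b*y))+((x*3)*(8+b)))
Apply DISTRIBUTE at R (target: ((x*3)*(8+b))): (((x*3)*(b*y))+((x*3)*(8+b))) -> (((x*3)*(b*y))+(((x*3)*8)+((x*3)*b)))
Apply FACTOR at R (target: (((x*3)*8)+((x*3)*b))): (((x*3)*(b*y))+(((x*3)*8)+((x*3)*b))) -> (((x*3)*(b*y))+((x*3)*(8+b)))
Apply DISTRIBUTE at R (target: ((x*3)*(8+b))): (((x*3)*(b*y))+((x*3)*(8+b))) -> (((x*3)*(b*y))+(((x*3)*8)+((x*3)*b)))
Apply FACTOR at R (target: (((x*3)*8)+((x*3)*b))): (((x*3)*(b*y))+(((x*3)*8)+((x*3)*b))) -> (((x*3)*(b*y))+((x*3)*(8+b)))

Answer: (((x*3)*(b*y))+((x*3)*(8+b)))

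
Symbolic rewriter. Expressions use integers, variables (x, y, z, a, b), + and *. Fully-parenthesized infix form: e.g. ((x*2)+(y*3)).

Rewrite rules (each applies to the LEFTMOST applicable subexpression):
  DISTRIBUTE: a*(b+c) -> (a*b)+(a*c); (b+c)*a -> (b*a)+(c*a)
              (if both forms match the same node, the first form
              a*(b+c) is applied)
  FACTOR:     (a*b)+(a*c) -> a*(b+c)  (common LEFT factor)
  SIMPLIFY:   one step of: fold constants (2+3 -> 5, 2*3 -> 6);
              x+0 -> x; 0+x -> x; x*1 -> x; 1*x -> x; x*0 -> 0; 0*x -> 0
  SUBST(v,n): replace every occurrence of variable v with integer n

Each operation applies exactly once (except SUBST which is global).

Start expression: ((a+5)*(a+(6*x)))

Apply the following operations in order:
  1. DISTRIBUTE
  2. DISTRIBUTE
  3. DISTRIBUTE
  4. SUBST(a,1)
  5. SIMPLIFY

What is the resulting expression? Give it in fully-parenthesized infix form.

Start: ((a+5)*(a+(6*x)))
Apply DISTRIBUTE at root (target: ((a+5)*(a+(6*x)))): ((a+5)*(a+(6*x))) -> (((a+5)*a)+((a+5)*(6*x)))
Apply DISTRIBUTE at L (target: ((a+5)*a)): (((a+5)*a)+((a+5)*(6*x))) -> (((a*a)+(5*a))+((a+5)*(6*x)))
Apply DISTRIBUTE at R (target: ((a+5)*(6*x))): (((a*a)+(5*a))+((a+5)*(6*x))) -> (((a*a)+(5*a))+((a*(6*x))+(5*(6*x))))
Apply SUBST(a,1): (((a*a)+(5*a))+((a*(6*x))+(5*(6*x)))) -> (((1*1)+(5*1))+((1*(6*x))+(5*(6*x))))
Apply SIMPLIFY at LL (target: (1*1)): (((1*1)+(5*1))+((1*(6*x))+(5*(6*x)))) -> ((1+(5*1))+((1*(6*x))+(5*(6*x))))

Answer: ((1+(5*1))+((1*(6*x))+(5*(6*x))))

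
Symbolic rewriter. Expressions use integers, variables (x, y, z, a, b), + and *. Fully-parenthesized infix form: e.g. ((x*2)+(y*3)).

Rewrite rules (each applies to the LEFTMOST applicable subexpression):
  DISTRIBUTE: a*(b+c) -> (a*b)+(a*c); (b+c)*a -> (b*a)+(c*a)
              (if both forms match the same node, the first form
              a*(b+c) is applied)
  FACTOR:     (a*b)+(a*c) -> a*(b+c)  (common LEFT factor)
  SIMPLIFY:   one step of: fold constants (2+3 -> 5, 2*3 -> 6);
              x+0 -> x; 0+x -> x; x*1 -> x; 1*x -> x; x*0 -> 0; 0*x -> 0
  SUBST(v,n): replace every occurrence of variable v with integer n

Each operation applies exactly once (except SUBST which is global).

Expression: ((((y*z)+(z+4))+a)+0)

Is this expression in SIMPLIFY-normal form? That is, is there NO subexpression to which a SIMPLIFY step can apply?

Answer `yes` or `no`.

Answer: no

Derivation:
Expression: ((((y*z)+(z+4))+a)+0)
Scanning for simplifiable subexpressions (pre-order)...
  at root: ((((y*z)+(z+4))+a)+0) (SIMPLIFIABLE)
  at L: (((y*z)+(z+4))+a) (not simplifiable)
  at LL: ((y*z)+(z+4)) (not simplifiable)
  at LLL: (y*z) (not simplifiable)
  at LLR: (z+4) (not simplifiable)
Found simplifiable subexpr at path root: ((((y*z)+(z+4))+a)+0)
One SIMPLIFY step would give: (((y*z)+(z+4))+a)
-> NOT in normal form.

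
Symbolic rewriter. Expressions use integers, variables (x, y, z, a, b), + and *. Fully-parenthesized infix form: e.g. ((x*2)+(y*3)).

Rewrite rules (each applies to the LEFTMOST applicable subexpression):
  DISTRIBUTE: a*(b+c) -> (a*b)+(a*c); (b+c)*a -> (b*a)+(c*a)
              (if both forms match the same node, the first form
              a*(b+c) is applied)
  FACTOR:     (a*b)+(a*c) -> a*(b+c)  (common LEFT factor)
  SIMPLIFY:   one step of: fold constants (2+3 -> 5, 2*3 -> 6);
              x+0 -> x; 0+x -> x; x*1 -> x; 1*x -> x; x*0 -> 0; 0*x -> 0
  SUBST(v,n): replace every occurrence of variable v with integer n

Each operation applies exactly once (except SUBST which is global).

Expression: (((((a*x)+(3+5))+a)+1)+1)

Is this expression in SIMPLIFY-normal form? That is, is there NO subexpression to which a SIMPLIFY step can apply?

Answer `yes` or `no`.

Expression: (((((a*x)+(3+5))+a)+1)+1)
Scanning for simplifiable subexpressions (pre-order)...
  at root: (((((a*x)+(3+5))+a)+1)+1) (not simplifiable)
  at L: ((((a*x)+(3+5))+a)+1) (not simplifiable)
  at LL: (((a*x)+(3+5))+a) (not simplifiable)
  at LLL: ((a*x)+(3+5)) (not simplifiable)
  at LLLL: (a*x) (not simplifiable)
  at LLLR: (3+5) (SIMPLIFIABLE)
Found simplifiable subexpr at path LLLR: (3+5)
One SIMPLIFY step would give: (((((a*x)+8)+a)+1)+1)
-> NOT in normal form.

Answer: no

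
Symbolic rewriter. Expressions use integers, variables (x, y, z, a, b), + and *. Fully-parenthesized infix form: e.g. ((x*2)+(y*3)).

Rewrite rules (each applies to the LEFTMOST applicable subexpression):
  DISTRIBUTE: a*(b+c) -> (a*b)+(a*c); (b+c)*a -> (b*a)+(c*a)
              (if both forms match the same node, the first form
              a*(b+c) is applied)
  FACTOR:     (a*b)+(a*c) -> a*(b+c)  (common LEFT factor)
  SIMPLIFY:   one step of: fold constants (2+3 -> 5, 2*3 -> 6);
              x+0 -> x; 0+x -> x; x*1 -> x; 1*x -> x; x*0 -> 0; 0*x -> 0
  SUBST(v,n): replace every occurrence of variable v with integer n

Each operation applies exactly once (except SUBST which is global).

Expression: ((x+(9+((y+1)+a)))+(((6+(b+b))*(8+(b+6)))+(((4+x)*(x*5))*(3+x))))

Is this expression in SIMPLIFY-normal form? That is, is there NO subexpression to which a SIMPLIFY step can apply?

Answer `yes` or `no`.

Answer: yes

Derivation:
Expression: ((x+(9+((y+1)+a)))+(((6+(b+b))*(8+(b+6)))+(((4+x)*(x*5))*(3+x))))
Scanning for simplifiable subexpressions (pre-order)...
  at root: ((x+(9+((y+1)+a)))+(((6+(b+b))*(8+(b+6)))+(((4+x)*(x*5))*(3+x)))) (not simplifiable)
  at L: (x+(9+((y+1)+a))) (not simplifiable)
  at LR: (9+((y+1)+a)) (not simplifiable)
  at LRR: ((y+1)+a) (not simplifiable)
  at LRRL: (y+1) (not simplifiable)
  at R: (((6+(b+b))*(8+(b+6)))+(((4+x)*(x*5))*(3+x))) (not simplifiable)
  at RL: ((6+(b+b))*(8+(b+6))) (not simplifiable)
  at RLL: (6+(b+b)) (not simplifiable)
  at RLLR: (b+b) (not simplifiable)
  at RLR: (8+(b+6)) (not simplifiable)
  at RLRR: (b+6) (not simplifiable)
  at RR: (((4+x)*(x*5))*(3+x)) (not simplifiable)
  at RRL: ((4+x)*(x*5)) (not simplifiable)
  at RRLL: (4+x) (not simplifiable)
  at RRLR: (x*5) (not simplifiable)
  at RRR: (3+x) (not simplifiable)
Result: no simplifiable subexpression found -> normal form.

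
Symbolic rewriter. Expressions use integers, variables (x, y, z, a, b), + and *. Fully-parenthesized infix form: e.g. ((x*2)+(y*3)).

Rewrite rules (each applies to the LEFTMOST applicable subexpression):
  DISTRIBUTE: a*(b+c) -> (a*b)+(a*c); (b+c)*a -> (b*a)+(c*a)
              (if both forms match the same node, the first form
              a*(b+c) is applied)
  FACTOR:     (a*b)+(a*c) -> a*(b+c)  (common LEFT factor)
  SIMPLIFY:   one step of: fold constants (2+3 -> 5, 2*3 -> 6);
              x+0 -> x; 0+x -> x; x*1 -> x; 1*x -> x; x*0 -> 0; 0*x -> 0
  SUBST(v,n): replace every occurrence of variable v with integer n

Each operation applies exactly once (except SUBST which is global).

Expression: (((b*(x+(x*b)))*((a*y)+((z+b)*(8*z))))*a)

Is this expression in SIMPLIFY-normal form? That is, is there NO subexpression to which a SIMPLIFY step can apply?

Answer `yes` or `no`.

Expression: (((b*(x+(x*b)))*((a*y)+((z+b)*(8*z))))*a)
Scanning for simplifiable subexpressions (pre-order)...
  at root: (((b*(x+(x*b)))*((a*y)+((z+b)*(8*z))))*a) (not simplifiable)
  at L: ((b*(x+(x*b)))*((a*y)+((z+b)*(8*z)))) (not simplifiable)
  at LL: (b*(x+(x*b))) (not simplifiable)
  at LLR: (x+(x*b)) (not simplifiable)
  at LLRR: (x*b) (not simplifiable)
  at LR: ((a*y)+((z+b)*(8*z))) (not simplifiable)
  at LRL: (a*y) (not simplifiable)
  at LRR: ((z+b)*(8*z)) (not simplifiable)
  at LRRL: (z+b) (not simplifiable)
  at LRRR: (8*z) (not simplifiable)
Result: no simplifiable subexpression found -> normal form.

Answer: yes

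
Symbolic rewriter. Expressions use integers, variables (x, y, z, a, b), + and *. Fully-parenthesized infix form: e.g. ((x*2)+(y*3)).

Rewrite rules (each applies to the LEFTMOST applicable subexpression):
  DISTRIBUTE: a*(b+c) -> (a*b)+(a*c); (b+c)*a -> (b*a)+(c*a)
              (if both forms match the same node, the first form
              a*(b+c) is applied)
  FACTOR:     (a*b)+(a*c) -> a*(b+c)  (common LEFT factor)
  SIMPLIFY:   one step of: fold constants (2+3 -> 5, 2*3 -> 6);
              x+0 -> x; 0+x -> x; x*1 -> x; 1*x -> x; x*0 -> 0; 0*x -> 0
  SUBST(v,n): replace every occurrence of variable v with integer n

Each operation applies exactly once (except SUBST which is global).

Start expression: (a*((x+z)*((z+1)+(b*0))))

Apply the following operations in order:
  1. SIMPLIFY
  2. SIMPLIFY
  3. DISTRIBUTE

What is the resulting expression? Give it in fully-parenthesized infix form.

Start: (a*((x+z)*((z+1)+(b*0))))
Apply SIMPLIFY at RRR (target: (b*0)): (a*((x+z)*((z+1)+(b*0)))) -> (a*((x+z)*((z+1)+0)))
Apply SIMPLIFY at RR (target: ((z+1)+0)): (a*((x+z)*((z+1)+0))) -> (a*((x+z)*(z+1)))
Apply DISTRIBUTE at R (target: ((x+z)*(z+1))): (a*((x+z)*(z+1))) -> (a*(((x+z)*z)+((x+z)*1)))

Answer: (a*(((x+z)*z)+((x+z)*1)))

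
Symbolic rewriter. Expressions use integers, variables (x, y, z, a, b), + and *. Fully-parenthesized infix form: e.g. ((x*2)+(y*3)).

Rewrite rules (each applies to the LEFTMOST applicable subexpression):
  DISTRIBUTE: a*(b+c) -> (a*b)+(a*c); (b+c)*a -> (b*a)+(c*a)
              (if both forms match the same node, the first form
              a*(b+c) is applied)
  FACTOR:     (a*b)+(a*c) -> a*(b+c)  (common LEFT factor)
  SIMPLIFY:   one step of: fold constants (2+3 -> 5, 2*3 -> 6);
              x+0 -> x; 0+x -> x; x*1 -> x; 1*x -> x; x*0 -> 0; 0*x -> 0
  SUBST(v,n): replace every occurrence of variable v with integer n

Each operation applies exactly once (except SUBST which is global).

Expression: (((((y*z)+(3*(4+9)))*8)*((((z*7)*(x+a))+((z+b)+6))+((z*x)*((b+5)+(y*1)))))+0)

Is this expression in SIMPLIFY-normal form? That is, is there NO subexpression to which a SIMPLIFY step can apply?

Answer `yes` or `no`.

Expression: (((((y*z)+(3*(4+9)))*8)*((((z*7)*(x+a))+((z+b)+6))+((z*x)*((b+5)+(y*1)))))+0)
Scanning for simplifiable subexpressions (pre-order)...
  at root: (((((y*z)+(3*(4+9)))*8)*((((z*7)*(x+a))+((z+b)+6))+((z*x)*((b+5)+(y*1)))))+0) (SIMPLIFIABLE)
  at L: ((((y*z)+(3*(4+9)))*8)*((((z*7)*(x+a))+((z+b)+6))+((z*x)*((b+5)+(y*1))))) (not simplifiable)
  at LL: (((y*z)+(3*(4+9)))*8) (not simplifiable)
  at LLL: ((y*z)+(3*(4+9))) (not simplifiable)
  at LLLL: (y*z) (not simplifiable)
  at LLLR: (3*(4+9)) (not simplifiable)
  at LLLRR: (4+9) (SIMPLIFIABLE)
  at LR: ((((z*7)*(x+a))+((z+b)+6))+((z*x)*((b+5)+(y*1)))) (not simplifiable)
  at LRL: (((z*7)*(x+a))+((z+b)+6)) (not simplifiable)
  at LRLL: ((z*7)*(x+a)) (not simplifiable)
  at LRLLL: (z*7) (not simplifiable)
  at LRLLR: (x+a) (not simplifiable)
  at LRLR: ((z+b)+6) (not simplifiable)
  at LRLRL: (z+b) (not simplifiable)
  at LRR: ((z*x)*((b+5)+(y*1))) (not simplifiable)
  at LRRL: (z*x) (not simplifiable)
  at LRRR: ((b+5)+(y*1)) (not simplifiable)
  at LRRRL: (b+5) (not simplifiable)
  at LRRRR: (y*1) (SIMPLIFIABLE)
Found simplifiable subexpr at path root: (((((y*z)+(3*(4+9)))*8)*((((z*7)*(x+a))+((z+b)+6))+((z*x)*((b+5)+(y*1)))))+0)
One SIMPLIFY step would give: ((((y*z)+(3*(4+9)))*8)*((((z*7)*(x+a))+((z+b)+6))+((z*x)*((b+5)+(y*1)))))
-> NOT in normal form.

Answer: no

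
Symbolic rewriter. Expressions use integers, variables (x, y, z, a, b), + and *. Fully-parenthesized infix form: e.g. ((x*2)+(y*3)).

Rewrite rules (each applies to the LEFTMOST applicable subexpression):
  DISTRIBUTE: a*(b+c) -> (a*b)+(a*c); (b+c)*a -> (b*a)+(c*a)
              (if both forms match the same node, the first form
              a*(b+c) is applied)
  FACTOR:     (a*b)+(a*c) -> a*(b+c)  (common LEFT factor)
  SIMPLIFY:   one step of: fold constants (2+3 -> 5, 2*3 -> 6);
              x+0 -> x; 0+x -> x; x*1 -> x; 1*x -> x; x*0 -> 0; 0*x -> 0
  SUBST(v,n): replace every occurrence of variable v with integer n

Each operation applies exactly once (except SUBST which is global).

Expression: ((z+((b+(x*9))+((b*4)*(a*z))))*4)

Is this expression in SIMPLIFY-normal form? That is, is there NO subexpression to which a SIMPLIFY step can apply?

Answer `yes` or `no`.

Answer: yes

Derivation:
Expression: ((z+((b+(x*9))+((b*4)*(a*z))))*4)
Scanning for simplifiable subexpressions (pre-order)...
  at root: ((z+((b+(x*9))+((b*4)*(a*z))))*4) (not simplifiable)
  at L: (z+((b+(x*9))+((b*4)*(a*z)))) (not simplifiable)
  at LR: ((b+(x*9))+((b*4)*(a*z))) (not simplifiable)
  at LRL: (b+(x*9)) (not simplifiable)
  at LRLR: (x*9) (not simplifiable)
  at LRR: ((b*4)*(a*z)) (not simplifiable)
  at LRRL: (b*4) (not simplifiable)
  at LRRR: (a*z) (not simplifiable)
Result: no simplifiable subexpression found -> normal form.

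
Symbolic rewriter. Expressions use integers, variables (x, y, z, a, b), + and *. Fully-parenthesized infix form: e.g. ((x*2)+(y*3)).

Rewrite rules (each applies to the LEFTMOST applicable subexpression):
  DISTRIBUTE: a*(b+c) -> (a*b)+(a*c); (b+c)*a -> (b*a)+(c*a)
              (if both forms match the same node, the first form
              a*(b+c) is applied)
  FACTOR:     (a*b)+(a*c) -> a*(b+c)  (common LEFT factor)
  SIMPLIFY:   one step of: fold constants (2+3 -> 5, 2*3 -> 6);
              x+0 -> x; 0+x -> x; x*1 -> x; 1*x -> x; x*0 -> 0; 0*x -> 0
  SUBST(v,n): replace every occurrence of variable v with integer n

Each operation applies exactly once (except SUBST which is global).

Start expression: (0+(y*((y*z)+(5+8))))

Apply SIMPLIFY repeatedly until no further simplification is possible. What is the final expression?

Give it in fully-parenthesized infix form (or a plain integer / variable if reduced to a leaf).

Start: (0+(y*((y*z)+(5+8))))
Step 1: at root: (0+(y*((y*z)+(5+8)))) -> (y*((y*z)+(5+8))); overall: (0+(y*((y*z)+(5+8)))) -> (y*((y*z)+(5+8)))
Step 2: at RR: (5+8) -> 13; overall: (y*((y*z)+(5+8))) -> (y*((y*z)+13))
Fixed point: (y*((y*z)+13))

Answer: (y*((y*z)+13))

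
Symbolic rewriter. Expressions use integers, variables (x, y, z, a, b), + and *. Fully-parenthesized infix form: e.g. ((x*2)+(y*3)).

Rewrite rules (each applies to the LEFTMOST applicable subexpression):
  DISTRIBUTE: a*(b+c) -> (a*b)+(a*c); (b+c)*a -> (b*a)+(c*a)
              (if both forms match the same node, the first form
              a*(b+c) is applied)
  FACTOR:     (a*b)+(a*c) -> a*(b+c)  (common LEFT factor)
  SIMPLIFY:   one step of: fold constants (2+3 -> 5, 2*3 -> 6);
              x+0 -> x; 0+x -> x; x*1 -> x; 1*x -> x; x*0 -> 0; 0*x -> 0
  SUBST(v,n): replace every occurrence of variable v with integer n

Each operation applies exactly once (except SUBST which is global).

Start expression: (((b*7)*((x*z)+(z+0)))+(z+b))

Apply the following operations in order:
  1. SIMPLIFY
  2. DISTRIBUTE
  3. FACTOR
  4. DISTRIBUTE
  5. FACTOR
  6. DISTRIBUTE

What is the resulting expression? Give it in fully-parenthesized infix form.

Start: (((b*7)*((x*z)+(z+0)))+(z+b))
Apply SIMPLIFY at LRR (target: (z+0)): (((b*7)*((x*z)+(z+0)))+(z+b)) -> (((b*7)*((x*z)+z))+(z+b))
Apply DISTRIBUTE at L (target: ((b*7)*((x*z)+z))): (((b*7)*((x*z)+z))+(z+b)) -> ((((b*7)*(x*z))+((b*7)*z))+(z+b))
Apply FACTOR at L (target: (((b*7)*(x*z))+((b*7)*z))): ((((b*7)*(x*z))+((b*7)*z))+(z+b)) -> (((b*7)*((x*z)+z))+(z+b))
Apply DISTRIBUTE at L (target: ((b*7)*((x*z)+z))): (((b*7)*((x*z)+z))+(z+b)) -> ((((b*7)*(x*z))+((b*7)*z))+(z+b))
Apply FACTOR at L (target: (((b*7)*(x*z))+((b*7)*z))): ((((b*7)*(x*z))+((b*7)*z))+(z+b)) -> (((b*7)*((x*z)+z))+(z+b))
Apply DISTRIBUTE at L (target: ((b*7)*((x*z)+z))): (((b*7)*((x*z)+z))+(z+b)) -> ((((b*7)*(x*z))+((b*7)*z))+(z+b))

Answer: ((((b*7)*(x*z))+((b*7)*z))+(z+b))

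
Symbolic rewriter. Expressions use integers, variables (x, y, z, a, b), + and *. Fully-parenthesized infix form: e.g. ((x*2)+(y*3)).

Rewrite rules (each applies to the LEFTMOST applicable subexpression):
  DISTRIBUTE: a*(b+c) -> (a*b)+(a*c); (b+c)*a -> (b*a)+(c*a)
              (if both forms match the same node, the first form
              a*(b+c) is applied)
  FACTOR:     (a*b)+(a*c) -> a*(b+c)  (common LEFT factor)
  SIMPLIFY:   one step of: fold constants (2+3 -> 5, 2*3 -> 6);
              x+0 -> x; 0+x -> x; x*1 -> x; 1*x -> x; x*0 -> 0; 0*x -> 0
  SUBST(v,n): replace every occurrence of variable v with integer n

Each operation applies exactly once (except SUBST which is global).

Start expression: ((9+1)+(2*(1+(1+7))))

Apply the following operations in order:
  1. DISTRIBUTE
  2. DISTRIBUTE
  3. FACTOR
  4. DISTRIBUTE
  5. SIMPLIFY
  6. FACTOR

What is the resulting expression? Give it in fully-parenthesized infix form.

Answer: (10+((2*1)+(2*(1+7))))

Derivation:
Start: ((9+1)+(2*(1+(1+7))))
Apply DISTRIBUTE at R (target: (2*(1+(1+7)))): ((9+1)+(2*(1+(1+7)))) -> ((9+1)+((2*1)+(2*(1+7))))
Apply DISTRIBUTE at RR (target: (2*(1+7))): ((9+1)+((2*1)+(2*(1+7)))) -> ((9+1)+((2*1)+((2*1)+(2*7))))
Apply FACTOR at RR (target: ((2*1)+(2*7))): ((9+1)+((2*1)+((2*1)+(2*7)))) -> ((9+1)+((2*1)+(2*(1+7))))
Apply DISTRIBUTE at RR (target: (2*(1+7))): ((9+1)+((2*1)+(2*(1+7)))) -> ((9+1)+((2*1)+((2*1)+(2*7))))
Apply SIMPLIFY at L (target: (9+1)): ((9+1)+((2*1)+((2*1)+(2*7)))) -> (10+((2*1)+((2*1)+(2*7))))
Apply FACTOR at RR (target: ((2*1)+(2*7))): (10+((2*1)+((2*1)+(2*7)))) -> (10+((2*1)+(2*(1+7))))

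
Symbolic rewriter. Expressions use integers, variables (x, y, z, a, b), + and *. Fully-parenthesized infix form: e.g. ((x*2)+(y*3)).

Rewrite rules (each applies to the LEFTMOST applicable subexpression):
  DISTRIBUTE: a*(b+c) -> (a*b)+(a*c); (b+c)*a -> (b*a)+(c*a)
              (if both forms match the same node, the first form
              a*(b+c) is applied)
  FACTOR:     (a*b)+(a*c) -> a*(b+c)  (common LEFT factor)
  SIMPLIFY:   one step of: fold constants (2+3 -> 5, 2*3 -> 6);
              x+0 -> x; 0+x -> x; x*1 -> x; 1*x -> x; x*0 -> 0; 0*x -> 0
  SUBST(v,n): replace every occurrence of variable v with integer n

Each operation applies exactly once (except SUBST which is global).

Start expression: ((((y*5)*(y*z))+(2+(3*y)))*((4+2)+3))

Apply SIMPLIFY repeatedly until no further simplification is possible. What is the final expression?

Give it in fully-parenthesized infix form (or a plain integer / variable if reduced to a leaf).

Answer: ((((y*5)*(y*z))+(2+(3*y)))*9)

Derivation:
Start: ((((y*5)*(y*z))+(2+(3*y)))*((4+2)+3))
Step 1: at RL: (4+2) -> 6; overall: ((((y*5)*(y*z))+(2+(3*y)))*((4+2)+3)) -> ((((y*5)*(y*z))+(2+(3*y)))*(6+3))
Step 2: at R: (6+3) -> 9; overall: ((((y*5)*(y*z))+(2+(3*y)))*(6+3)) -> ((((y*5)*(y*z))+(2+(3*y)))*9)
Fixed point: ((((y*5)*(y*z))+(2+(3*y)))*9)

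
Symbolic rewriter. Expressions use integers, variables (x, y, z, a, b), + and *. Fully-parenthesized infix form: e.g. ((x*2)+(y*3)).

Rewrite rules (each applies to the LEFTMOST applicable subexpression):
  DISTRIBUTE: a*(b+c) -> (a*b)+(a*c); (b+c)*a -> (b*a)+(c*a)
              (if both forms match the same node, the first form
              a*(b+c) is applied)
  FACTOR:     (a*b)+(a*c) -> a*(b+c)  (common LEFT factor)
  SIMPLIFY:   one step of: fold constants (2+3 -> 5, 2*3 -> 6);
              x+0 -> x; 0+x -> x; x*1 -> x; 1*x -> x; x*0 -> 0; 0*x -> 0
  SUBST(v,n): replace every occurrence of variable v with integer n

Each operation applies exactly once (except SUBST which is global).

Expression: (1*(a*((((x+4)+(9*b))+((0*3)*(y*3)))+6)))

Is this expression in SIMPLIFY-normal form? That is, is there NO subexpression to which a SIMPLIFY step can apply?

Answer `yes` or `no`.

Expression: (1*(a*((((x+4)+(9*b))+((0*3)*(y*3)))+6)))
Scanning for simplifiable subexpressions (pre-order)...
  at root: (1*(a*((((x+4)+(9*b))+((0*3)*(y*3)))+6))) (SIMPLIFIABLE)
  at R: (a*((((x+4)+(9*b))+((0*3)*(y*3)))+6)) (not simplifiable)
  at RR: ((((x+4)+(9*b))+((0*3)*(y*3)))+6) (not simplifiable)
  at RRL: (((x+4)+(9*b))+((0*3)*(y*3))) (not simplifiable)
  at RRLL: ((x+4)+(9*b)) (not simplifiable)
  at RRLLL: (x+4) (not simplifiable)
  at RRLLR: (9*b) (not simplifiable)
  at RRLR: ((0*3)*(y*3)) (not simplifiable)
  at RRLRL: (0*3) (SIMPLIFIABLE)
  at RRLRR: (y*3) (not simplifiable)
Found simplifiable subexpr at path root: (1*(a*((((x+4)+(9*b))+((0*3)*(y*3)))+6)))
One SIMPLIFY step would give: (a*((((x+4)+(9*b))+((0*3)*(y*3)))+6))
-> NOT in normal form.

Answer: no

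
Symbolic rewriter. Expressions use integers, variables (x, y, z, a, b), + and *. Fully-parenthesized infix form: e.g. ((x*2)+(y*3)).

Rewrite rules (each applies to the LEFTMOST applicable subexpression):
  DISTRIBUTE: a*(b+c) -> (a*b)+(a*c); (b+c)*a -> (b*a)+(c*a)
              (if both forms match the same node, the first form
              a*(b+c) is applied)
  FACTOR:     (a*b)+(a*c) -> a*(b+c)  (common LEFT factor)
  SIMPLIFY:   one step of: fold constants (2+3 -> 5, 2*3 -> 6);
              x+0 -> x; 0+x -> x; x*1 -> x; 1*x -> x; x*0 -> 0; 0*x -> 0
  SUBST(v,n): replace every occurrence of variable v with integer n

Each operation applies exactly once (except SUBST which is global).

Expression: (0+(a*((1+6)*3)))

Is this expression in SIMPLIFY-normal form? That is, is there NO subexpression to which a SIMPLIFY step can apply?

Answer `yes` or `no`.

Expression: (0+(a*((1+6)*3)))
Scanning for simplifiable subexpressions (pre-order)...
  at root: (0+(a*((1+6)*3))) (SIMPLIFIABLE)
  at R: (a*((1+6)*3)) (not simplifiable)
  at RR: ((1+6)*3) (not simplifiable)
  at RRL: (1+6) (SIMPLIFIABLE)
Found simplifiable subexpr at path root: (0+(a*((1+6)*3)))
One SIMPLIFY step would give: (a*((1+6)*3))
-> NOT in normal form.

Answer: no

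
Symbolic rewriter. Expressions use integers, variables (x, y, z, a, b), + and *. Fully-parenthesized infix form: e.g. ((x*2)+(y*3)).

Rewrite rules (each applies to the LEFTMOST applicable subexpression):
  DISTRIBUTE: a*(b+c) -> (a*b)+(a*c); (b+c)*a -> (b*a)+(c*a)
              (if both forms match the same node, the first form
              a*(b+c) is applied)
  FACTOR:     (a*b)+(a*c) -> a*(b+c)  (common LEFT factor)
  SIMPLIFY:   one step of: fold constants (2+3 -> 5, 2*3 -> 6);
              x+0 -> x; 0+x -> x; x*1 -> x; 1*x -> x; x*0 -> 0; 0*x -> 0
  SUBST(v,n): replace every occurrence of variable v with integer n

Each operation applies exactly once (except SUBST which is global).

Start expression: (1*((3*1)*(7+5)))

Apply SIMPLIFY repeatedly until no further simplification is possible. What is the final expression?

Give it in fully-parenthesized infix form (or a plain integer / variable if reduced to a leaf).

Start: (1*((3*1)*(7+5)))
Step 1: at root: (1*((3*1)*(7+5))) -> ((3*1)*(7+5)); overall: (1*((3*1)*(7+5))) -> ((3*1)*(7+5))
Step 2: at L: (3*1) -> 3; overall: ((3*1)*(7+5)) -> (3*(7+5))
Step 3: at R: (7+5) -> 12; overall: (3*(7+5)) -> (3*12)
Step 4: at root: (3*12) -> 36; overall: (3*12) -> 36
Fixed point: 36

Answer: 36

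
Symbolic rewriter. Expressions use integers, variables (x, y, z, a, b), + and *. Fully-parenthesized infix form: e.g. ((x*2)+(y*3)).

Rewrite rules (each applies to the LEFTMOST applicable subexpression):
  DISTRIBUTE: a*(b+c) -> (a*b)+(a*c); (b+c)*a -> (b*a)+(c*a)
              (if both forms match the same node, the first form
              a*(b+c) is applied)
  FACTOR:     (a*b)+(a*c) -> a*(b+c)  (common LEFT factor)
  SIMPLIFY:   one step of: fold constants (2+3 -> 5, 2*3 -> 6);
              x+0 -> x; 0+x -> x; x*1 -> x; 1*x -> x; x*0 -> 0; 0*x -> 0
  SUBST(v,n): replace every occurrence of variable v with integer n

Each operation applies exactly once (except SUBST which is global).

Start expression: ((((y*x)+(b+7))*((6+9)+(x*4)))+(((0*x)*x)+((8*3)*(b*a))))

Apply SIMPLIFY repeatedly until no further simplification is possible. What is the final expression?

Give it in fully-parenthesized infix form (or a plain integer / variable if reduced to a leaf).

Start: ((((y*x)+(b+7))*((6+9)+(x*4)))+(((0*x)*x)+((8*3)*(b*a))))
Step 1: at LRL: (6+9) -> 15; overall: ((((y*x)+(b+7))*((6+9)+(x*4)))+(((0*x)*x)+((8*3)*(b*a)))) -> ((((y*x)+(b+7))*(15+(x*4)))+(((0*x)*x)+((8*3)*(b*a))))
Step 2: at RLL: (0*x) -> 0; overall: ((((y*x)+(b+7))*(15+(x*4)))+(((0*x)*x)+((8*3)*(b*a)))) -> ((((y*x)+(b+7))*(15+(x*4)))+((0*x)+((8*3)*(b*a))))
Step 3: at RL: (0*x) -> 0; overall: ((((y*x)+(b+7))*(15+(x*4)))+((0*x)+((8*3)*(b*a)))) -> ((((y*x)+(b+7))*(15+(x*4)))+(0+((8*3)*(b*a))))
Step 4: at R: (0+((8*3)*(b*a))) -> ((8*3)*(b*a)); overall: ((((y*x)+(b+7))*(15+(x*4)))+(0+((8*3)*(b*a)))) -> ((((y*x)+(b+7))*(15+(x*4)))+((8*3)*(b*a)))
Step 5: at RL: (8*3) -> 24; overall: ((((y*x)+(b+7))*(15+(x*4)))+((8*3)*(b*a))) -> ((((y*x)+(b+7))*(15+(x*4)))+(24*(b*a)))
Fixed point: ((((y*x)+(b+7))*(15+(x*4)))+(24*(b*a)))

Answer: ((((y*x)+(b+7))*(15+(x*4)))+(24*(b*a)))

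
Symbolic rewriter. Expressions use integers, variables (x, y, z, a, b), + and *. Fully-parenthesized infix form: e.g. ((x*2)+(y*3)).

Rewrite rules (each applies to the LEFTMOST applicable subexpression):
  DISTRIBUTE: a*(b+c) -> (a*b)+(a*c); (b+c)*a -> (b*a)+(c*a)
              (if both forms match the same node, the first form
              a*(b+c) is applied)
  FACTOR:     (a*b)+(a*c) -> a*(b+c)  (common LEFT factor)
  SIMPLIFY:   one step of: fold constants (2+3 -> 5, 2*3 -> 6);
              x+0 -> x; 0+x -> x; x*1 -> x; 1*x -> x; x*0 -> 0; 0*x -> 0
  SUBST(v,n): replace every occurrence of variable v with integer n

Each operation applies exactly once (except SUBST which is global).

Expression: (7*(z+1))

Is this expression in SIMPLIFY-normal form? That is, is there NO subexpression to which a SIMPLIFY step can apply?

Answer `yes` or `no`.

Answer: yes

Derivation:
Expression: (7*(z+1))
Scanning for simplifiable subexpressions (pre-order)...
  at root: (7*(z+1)) (not simplifiable)
  at R: (z+1) (not simplifiable)
Result: no simplifiable subexpression found -> normal form.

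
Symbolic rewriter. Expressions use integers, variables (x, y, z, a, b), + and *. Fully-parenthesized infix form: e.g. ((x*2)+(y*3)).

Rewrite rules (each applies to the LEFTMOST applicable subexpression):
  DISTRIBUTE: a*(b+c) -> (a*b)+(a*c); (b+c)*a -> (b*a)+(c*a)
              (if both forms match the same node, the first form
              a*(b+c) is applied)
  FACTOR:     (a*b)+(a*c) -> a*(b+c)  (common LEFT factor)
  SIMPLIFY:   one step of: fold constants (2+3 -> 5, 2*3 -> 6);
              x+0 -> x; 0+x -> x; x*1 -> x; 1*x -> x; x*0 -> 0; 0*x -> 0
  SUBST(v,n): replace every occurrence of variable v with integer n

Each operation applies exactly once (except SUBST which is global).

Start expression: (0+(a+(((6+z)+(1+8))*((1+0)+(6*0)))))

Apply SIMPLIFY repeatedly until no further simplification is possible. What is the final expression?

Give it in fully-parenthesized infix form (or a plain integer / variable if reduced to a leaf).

Answer: (a+((6+z)+9))

Derivation:
Start: (0+(a+(((6+z)+(1+8))*((1+0)+(6*0)))))
Step 1: at root: (0+(a+(((6+z)+(1+8))*((1+0)+(6*0))))) -> (a+(((6+z)+(1+8))*((1+0)+(6*0)))); overall: (0+(a+(((6+z)+(1+8))*((1+0)+(6*0))))) -> (a+(((6+z)+(1+8))*((1+0)+(6*0))))
Step 2: at RLR: (1+8) -> 9; overall: (a+(((6+z)+(1+8))*((1+0)+(6*0)))) -> (a+(((6+z)+9)*((1+0)+(6*0))))
Step 3: at RRL: (1+0) -> 1; overall: (a+(((6+z)+9)*((1+0)+(6*0)))) -> (a+(((6+z)+9)*(1+(6*0))))
Step 4: at RRR: (6*0) -> 0; overall: (a+(((6+z)+9)*(1+(6*0)))) -> (a+(((6+z)+9)*(1+0)))
Step 5: at RR: (1+0) -> 1; overall: (a+(((6+z)+9)*(1+0))) -> (a+(((6+z)+9)*1))
Step 6: at R: (((6+z)+9)*1) -> ((6+z)+9); overall: (a+(((6+z)+9)*1)) -> (a+((6+z)+9))
Fixed point: (a+((6+z)+9))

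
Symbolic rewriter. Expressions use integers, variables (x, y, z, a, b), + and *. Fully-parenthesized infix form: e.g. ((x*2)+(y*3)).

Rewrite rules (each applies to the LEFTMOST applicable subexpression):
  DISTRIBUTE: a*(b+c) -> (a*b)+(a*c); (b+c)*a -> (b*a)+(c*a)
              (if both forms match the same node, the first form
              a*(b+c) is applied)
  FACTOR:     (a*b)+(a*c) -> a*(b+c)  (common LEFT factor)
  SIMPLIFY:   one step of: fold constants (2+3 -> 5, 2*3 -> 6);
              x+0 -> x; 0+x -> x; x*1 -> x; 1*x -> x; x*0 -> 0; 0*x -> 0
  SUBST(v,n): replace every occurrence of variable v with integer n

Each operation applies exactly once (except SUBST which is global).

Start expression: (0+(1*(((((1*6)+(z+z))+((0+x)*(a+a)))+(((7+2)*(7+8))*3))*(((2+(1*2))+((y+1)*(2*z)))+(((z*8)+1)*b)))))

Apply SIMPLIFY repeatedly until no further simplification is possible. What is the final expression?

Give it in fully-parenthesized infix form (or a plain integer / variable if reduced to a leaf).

Answer: ((((6+(z+z))+(x*(a+a)))+405)*((4+((y+1)*(2*z)))+(((z*8)+1)*b)))

Derivation:
Start: (0+(1*(((((1*6)+(z+z))+((0+x)*(a+a)))+(((7+2)*(7+8))*3))*(((2+(1*2))+((y+1)*(2*z)))+(((z*8)+1)*b)))))
Step 1: at root: (0+(1*(((((1*6)+(z+z))+((0+x)*(a+a)))+(((7+2)*(7+8))*3))*(((2+(1*2))+((y+1)*(2*z)))+(((z*8)+1)*b))))) -> (1*(((((1*6)+(z+z))+((0+x)*(a+a)))+(((7+2)*(7+8))*3))*(((2+(1*2))+((y+1)*(2*z)))+(((z*8)+1)*b)))); overall: (0+(1*(((((1*6)+(z+z))+((0+x)*(a+a)))+(((7+2)*(7+8))*3))*(((2+(1*2))+((y+1)*(2*z)))+(((z*8)+1)*b))))) -> (1*(((((1*6)+(z+z))+((0+x)*(a+a)))+(((7+2)*(7+8))*3))*(((2+(1*2))+((y+1)*(2*z)))+(((z*8)+1)*b))))
Step 2: at root: (1*(((((1*6)+(z+z))+((0+x)*(a+a)))+(((7+2)*(7+8))*3))*(((2+(1*2))+((y+1)*(2*z)))+(((z*8)+1)*b)))) -> (((((1*6)+(z+z))+((0+x)*(a+a)))+(((7+2)*(7+8))*3))*(((2+(1*2))+((y+1)*(2*z)))+(((z*8)+1)*b))); overall: (1*(((((1*6)+(z+z))+((0+x)*(a+a)))+(((7+2)*(7+8))*3))*(((2+(1*2))+((y+1)*(2*z)))+(((z*8)+1)*b)))) -> (((((1*6)+(z+z))+((0+x)*(a+a)))+(((7+2)*(7+8))*3))*(((2+(1*2))+((y+1)*(2*z)))+(((z*8)+1)*b)))
Step 3: at LLLL: (1*6) -> 6; overall: (((((1*6)+(z+z))+((0+x)*(a+a)))+(((7+2)*(7+8))*3))*(((2+(1*2))+((y+1)*(2*z)))+(((z*8)+1)*b))) -> ((((6+(z+z))+((0+x)*(a+a)))+(((7+2)*(7+8))*3))*(((2+(1*2))+((y+1)*(2*z)))+(((z*8)+1)*b)))
Step 4: at LLRL: (0+x) -> x; overall: ((((6+(z+z))+((0+x)*(a+a)))+(((7+2)*(7+8))*3))*(((2+(1*2))+((y+1)*(2*z)))+(((z*8)+1)*b))) -> ((((6+(z+z))+(x*(a+a)))+(((7+2)*(7+8))*3))*(((2+(1*2))+((y+1)*(2*z)))+(((z*8)+1)*b)))
Step 5: at LRLL: (7+2) -> 9; overall: ((((6+(z+z))+(x*(a+a)))+(((7+2)*(7+8))*3))*(((2+(1*2))+((y+1)*(2*z)))+(((z*8)+1)*b))) -> ((((6+(z+z))+(x*(a+a)))+((9*(7+8))*3))*(((2+(1*2))+((y+1)*(2*z)))+(((z*8)+1)*b)))
Step 6: at LRLR: (7+8) -> 15; overall: ((((6+(z+z))+(x*(a+a)))+((9*(7+8))*3))*(((2+(1*2))+((y+1)*(2*z)))+(((z*8)+1)*b))) -> ((((6+(z+z))+(x*(a+a)))+((9*15)*3))*(((2+(1*2))+((y+1)*(2*z)))+(((z*8)+1)*b)))
Step 7: at LRL: (9*15) -> 135; overall: ((((6+(z+z))+(x*(a+a)))+((9*15)*3))*(((2+(1*2))+((y+1)*(2*z)))+(((z*8)+1)*b))) -> ((((6+(z+z))+(x*(a+a)))+(135*3))*(((2+(1*2))+((y+1)*(2*z)))+(((z*8)+1)*b)))
Step 8: at LR: (135*3) -> 405; overall: ((((6+(z+z))+(x*(a+a)))+(135*3))*(((2+(1*2))+((y+1)*(2*z)))+(((z*8)+1)*b))) -> ((((6+(z+z))+(x*(a+a)))+405)*(((2+(1*2))+((y+1)*(2*z)))+(((z*8)+1)*b)))
Step 9: at RLLR: (1*2) -> 2; overall: ((((6+(z+z))+(x*(a+a)))+405)*(((2+(1*2))+((y+1)*(2*z)))+(((z*8)+1)*b))) -> ((((6+(z+z))+(x*(a+a)))+405)*(((2+2)+((y+1)*(2*z)))+(((z*8)+1)*b)))
Step 10: at RLL: (2+2) -> 4; overall: ((((6+(z+z))+(x*(a+a)))+405)*(((2+2)+((y+1)*(2*z)))+(((z*8)+1)*b))) -> ((((6+(z+z))+(x*(a+a)))+405)*((4+((y+1)*(2*z)))+(((z*8)+1)*b)))
Fixed point: ((((6+(z+z))+(x*(a+a)))+405)*((4+((y+1)*(2*z)))+(((z*8)+1)*b)))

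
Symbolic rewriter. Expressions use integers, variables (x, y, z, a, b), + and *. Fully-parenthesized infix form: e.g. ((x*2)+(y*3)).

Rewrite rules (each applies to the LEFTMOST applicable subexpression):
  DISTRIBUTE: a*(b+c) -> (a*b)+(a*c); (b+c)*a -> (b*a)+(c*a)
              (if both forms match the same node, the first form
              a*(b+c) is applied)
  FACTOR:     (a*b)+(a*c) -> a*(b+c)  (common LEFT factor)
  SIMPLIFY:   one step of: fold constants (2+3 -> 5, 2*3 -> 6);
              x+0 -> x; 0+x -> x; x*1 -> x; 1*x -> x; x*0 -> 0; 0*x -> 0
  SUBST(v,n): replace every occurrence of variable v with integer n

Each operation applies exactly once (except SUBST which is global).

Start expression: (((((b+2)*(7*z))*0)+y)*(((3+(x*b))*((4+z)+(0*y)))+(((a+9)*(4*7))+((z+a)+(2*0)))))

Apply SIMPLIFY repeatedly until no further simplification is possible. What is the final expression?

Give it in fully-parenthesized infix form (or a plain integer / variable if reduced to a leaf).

Start: (((((b+2)*(7*z))*0)+y)*(((3+(x*b))*((4+z)+(0*y)))+(((a+9)*(4*7))+((z+a)+(2*0)))))
Step 1: at LL: (((b+2)*(7*z))*0) -> 0; overall: (((((b+2)*(7*z))*0)+y)*(((3+(x*b))*((4+z)+(0*y)))+(((a+9)*(4*7))+((z+a)+(2*0))))) -> ((0+y)*(((3+(x*b))*((4+z)+(0*y)))+(((a+9)*(4*7))+((z+a)+(2*0)))))
Step 2: at L: (0+y) -> y; overall: ((0+y)*(((3+(x*b))*((4+z)+(0*y)))+(((a+9)*(4*7))+((z+a)+(2*0))))) -> (y*(((3+(x*b))*((4+z)+(0*y)))+(((a+9)*(4*7))+((z+a)+(2*0)))))
Step 3: at RLRR: (0*y) -> 0; overall: (y*(((3+(x*b))*((4+z)+(0*y)))+(((a+9)*(4*7))+((z+a)+(2*0))))) -> (y*(((3+(x*b))*((4+z)+0))+(((a+9)*(4*7))+((z+a)+(2*0)))))
Step 4: at RLR: ((4+z)+0) -> (4+z); overall: (y*(((3+(x*b))*((4+z)+0))+(((a+9)*(4*7))+((z+a)+(2*0))))) -> (y*(((3+(x*b))*(4+z))+(((a+9)*(4*7))+((z+a)+(2*0)))))
Step 5: at RRLR: (4*7) -> 28; overall: (y*(((3+(x*b))*(4+z))+(((a+9)*(4*7))+((z+a)+(2*0))))) -> (y*(((3+(x*b))*(4+z))+(((a+9)*28)+((z+a)+(2*0)))))
Step 6: at RRRR: (2*0) -> 0; overall: (y*(((3+(x*b))*(4+z))+(((a+9)*28)+((z+a)+(2*0))))) -> (y*(((3+(x*b))*(4+z))+(((a+9)*28)+((z+a)+0))))
Step 7: at RRR: ((z+a)+0) -> (z+a); overall: (y*(((3+(x*b))*(4+z))+(((a+9)*28)+((z+a)+0)))) -> (y*(((3+(x*b))*(4+z))+(((a+9)*28)+(z+a))))
Fixed point: (y*(((3+(x*b))*(4+z))+(((a+9)*28)+(z+a))))

Answer: (y*(((3+(x*b))*(4+z))+(((a+9)*28)+(z+a))))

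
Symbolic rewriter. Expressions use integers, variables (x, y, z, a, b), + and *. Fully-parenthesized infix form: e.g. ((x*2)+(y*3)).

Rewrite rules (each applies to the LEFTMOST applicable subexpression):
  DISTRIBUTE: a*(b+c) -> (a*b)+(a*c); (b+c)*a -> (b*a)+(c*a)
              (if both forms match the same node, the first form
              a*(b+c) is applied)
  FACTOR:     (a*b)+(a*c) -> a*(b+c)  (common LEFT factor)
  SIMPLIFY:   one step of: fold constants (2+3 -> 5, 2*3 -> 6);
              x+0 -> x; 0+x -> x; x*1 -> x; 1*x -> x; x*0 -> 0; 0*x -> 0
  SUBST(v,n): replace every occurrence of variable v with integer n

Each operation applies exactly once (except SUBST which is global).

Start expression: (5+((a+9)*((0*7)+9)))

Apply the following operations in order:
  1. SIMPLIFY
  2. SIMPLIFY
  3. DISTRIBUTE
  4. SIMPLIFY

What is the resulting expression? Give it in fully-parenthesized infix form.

Answer: (5+((a*9)+81))

Derivation:
Start: (5+((a+9)*((0*7)+9)))
Apply SIMPLIFY at RRL (target: (0*7)): (5+((a+9)*((0*7)+9))) -> (5+((a+9)*(0+9)))
Apply SIMPLIFY at RR (target: (0+9)): (5+((a+9)*(0+9))) -> (5+((a+9)*9))
Apply DISTRIBUTE at R (target: ((a+9)*9)): (5+((a+9)*9)) -> (5+((a*9)+(9*9)))
Apply SIMPLIFY at RR (target: (9*9)): (5+((a*9)+(9*9))) -> (5+((a*9)+81))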